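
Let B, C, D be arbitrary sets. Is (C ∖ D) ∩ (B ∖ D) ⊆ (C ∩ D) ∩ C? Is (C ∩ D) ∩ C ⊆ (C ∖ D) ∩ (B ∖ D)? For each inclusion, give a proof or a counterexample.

Forward inclusion. This inclusion fails. Take B = {1}, C = {1}, D = ∅; then 1 ∈ (C ∖ D) ∩ (B ∖ D) but 1 ∉ (C ∩ D) ∩ C.

Reverse inclusion. This inclusion fails. Take B = ∅, C = {1}, D = {1}; then 1 ∈ (C ∩ D) ∩ C but 1 ∉ (C ∖ D) ∩ (B ∖ D).

Both inclusions fail.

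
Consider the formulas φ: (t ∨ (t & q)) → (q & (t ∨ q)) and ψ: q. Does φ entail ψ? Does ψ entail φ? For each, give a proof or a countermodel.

(⟹) This fails. Under q = F, t = F, the left side is true but the right side is false.

(⟸) Assume the antecedent. If q is true, (t ∨ (t & q)) → (q & (t ∨ q)) reduces to true regardless of the other variables. If q is false, the antecedent cannot hold. Either way (t ∨ (t & q)) → (q & (t ∨ q)) holds.

(⇒) fails; (⇐) holds.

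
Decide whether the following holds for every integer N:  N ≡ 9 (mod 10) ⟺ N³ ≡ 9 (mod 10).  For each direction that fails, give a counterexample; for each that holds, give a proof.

(⇐) For the converse, argue contrapositively. If N ≢ 9 (mod 10), then N is congruent to one of 0, 1, 2, 3, 4, 5, 6, 7, 8 modulo 10, and these give N³ ≡ 0, 1, 8, 7, 4, 5, 6, 3, 2 respectively — never 9.

(⇒) Suppose N ≡ 9 (mod 10). Write N = 10j + 9. Then (10j + 9)³ = 1000j³ + 2700j² + 2430j + 729 = 10(100j³ + 270j² + 243j + 72) + 9, so N³ ≡ 9 (mod 10).

Both directions hold.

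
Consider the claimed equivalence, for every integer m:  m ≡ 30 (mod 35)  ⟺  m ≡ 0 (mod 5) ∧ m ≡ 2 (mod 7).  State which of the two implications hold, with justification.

(⟸) If m ≡ 0 (mod 5) and m ≡ 2 (mod 7), then by the Chinese remainder theorem m ≡ 30 (mod 35). This is exactly m ≡ 30 (mod 35).

(⟹) Suppose m ≡ 30 (mod 35); write m = 35j + 30. Since 5 ∣ 35, reducing mod 5 gives m ≡ 30 ≡ 0 (mod 5); since 7 ∣ 35, reducing mod 7 gives m ≡ 30 ≡ 2 (mod 7).

Both directions hold.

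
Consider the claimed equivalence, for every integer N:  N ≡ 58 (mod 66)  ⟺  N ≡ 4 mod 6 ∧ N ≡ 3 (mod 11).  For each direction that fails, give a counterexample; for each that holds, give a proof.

The biconditional holds.

(⟹) Suppose N ≡ 58 (mod 66); write N = 66j + 58. Since 6 ∣ 66, reducing mod 6 gives N ≡ 58 ≡ 4 (mod 6); since 11 ∣ 66, reducing mod 11 gives N ≡ 58 ≡ 3 (mod 11).

(⟸) Conversely, if N ≡ 4 (mod 6) and N ≡ 3 (mod 11), then by the Chinese remainder theorem N ≡ 58 (mod 66). This is exactly N ≡ 58 (mod 66).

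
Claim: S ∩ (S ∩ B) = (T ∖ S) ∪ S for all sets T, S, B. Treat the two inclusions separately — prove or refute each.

Only the forward inclusion holds.

Forward inclusion. Let x ∈ S ∩ (S ∩ B). Then either x ∈ S ∩ B and x ∉ T; or x ∈ T ∩ S ∩ B. In each case x ∈ (T ∖ S) ∪ S, so S ∩ (S ∩ B) ⊆ (T ∖ S) ∪ S.

Reverse inclusion. This inclusion fails. Take T = {1}, S = ∅, B = ∅; then 1 ∈ (T ∖ S) ∪ S but 1 ∉ S ∩ (S ∩ B).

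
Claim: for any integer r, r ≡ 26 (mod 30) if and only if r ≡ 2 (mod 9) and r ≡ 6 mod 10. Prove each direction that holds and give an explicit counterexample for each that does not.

Only the reverse direction holds.

[⇒] This fails: r = 26 gives 26 ≡ 26 (mod 30) but 26 ≡ 8 (mod 9), so the conjunction on the right does not hold.

[⇐] Conversely, if r ≡ 2 (mod 9) and r ≡ 6 (mod 10), then by the Chinese remainder theorem r ≡ 56 (mod 90). Since 56 ≡ 26 (mod 30) and 30 ∣ 90, we get r ≡ 26 (mod 30).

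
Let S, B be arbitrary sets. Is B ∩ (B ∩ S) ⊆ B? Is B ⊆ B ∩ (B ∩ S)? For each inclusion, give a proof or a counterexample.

(⊇) This inclusion fails. Take S = ∅, B = {1}; then 1 ∈ B but 1 ∉ B ∩ (B ∩ S).

(⊆) Let x ∈ B ∩ (B ∩ S). Then x ∈ S ∩ B, from which x ∈ B.

The sets are not equal: only the forward inclusion holds.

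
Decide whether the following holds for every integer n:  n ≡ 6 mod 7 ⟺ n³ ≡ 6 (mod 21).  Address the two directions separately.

(⇒) This fails: take n = 13. Then 13 ≡ 6 (mod 7), but 13³ = 2197 ≡ 13 (mod 21), not 6.

(⇐) This fails: take n = 3. Then 3³ = 27 ≡ 6 (mod 21), yet 3 ≡ 3 (mod 7), not 6.

Neither direction holds.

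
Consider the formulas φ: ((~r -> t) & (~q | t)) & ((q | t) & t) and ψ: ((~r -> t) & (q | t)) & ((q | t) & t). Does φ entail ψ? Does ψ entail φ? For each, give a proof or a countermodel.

Both directions hold; the statement is true.

(⇒) Assume the antecedent. If t is true, the consequent reduces to true regardless of the other variables. If t is false, the antecedent cannot hold. Either way the consequent holds.

(⇐) Assume the antecedent. If t is true, the consequent reduces to true regardless of the other variables. If t is false, the antecedent cannot hold. Either way the consequent holds.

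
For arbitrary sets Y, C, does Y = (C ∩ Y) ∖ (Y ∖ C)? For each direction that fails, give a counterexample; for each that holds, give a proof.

(⟸) Let x ∈ (C ∩ Y) ∖ (Y ∖ C). Then x ∈ Y ∩ C, from which x ∈ Y.

(⟹) This inclusion fails. Take Y = {1}, C = ∅; then 1 ∈ Y but 1 ∉ (C ∩ Y) ∖ (Y ∖ C).

Only the reverse inclusion holds.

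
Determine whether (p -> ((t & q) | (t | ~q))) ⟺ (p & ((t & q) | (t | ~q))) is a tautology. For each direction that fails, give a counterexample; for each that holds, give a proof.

(⟹) This fails. Under t = F, q = F, p = F, the left side is true but the right side is false.

(⟸) Assume the antecedent. If t is true, p -> ((t & q) | (t | ~q)) reduces to true regardless of the other variables. If t is false, the antecedent forces (t = F, q = F, p = T), and p -> ((t & q) | (t | ~q)) holds there. Either way p -> ((t & q) | (t | ~q)) holds.

Not equivalent: only (⇐) holds.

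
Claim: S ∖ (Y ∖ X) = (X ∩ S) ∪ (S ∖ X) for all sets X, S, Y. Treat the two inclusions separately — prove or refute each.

(⊆) Let x ∈ S ∖ (Y ∖ X). Then either x ∈ S and x ∉ X, Y; or x ∈ X ∩ S and x ∉ Y; or x ∈ X ∩ S ∩ Y. In each case x ∈ (X ∩ S) ∪ (S ∖ X), so S ∖ (Y ∖ X) ⊆ (X ∩ S) ∪ (S ∖ X).

(⊇) This inclusion fails. Take X = ∅, S = {1}, Y = {1}; then 1 ∈ (X ∩ S) ∪ (S ∖ X) but 1 ∉ S ∖ (Y ∖ X).

Only the forward inclusion holds.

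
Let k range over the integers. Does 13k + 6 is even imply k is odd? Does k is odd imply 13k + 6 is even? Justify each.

Neither direction holds.

(⇒) This fails: k = 2 gives 13k + 6 = 32, which is even, but 2 is even, not odd.

(⇐) This also fails: k = 1 is odd, but 13k + 6 = 19 is odd, not even.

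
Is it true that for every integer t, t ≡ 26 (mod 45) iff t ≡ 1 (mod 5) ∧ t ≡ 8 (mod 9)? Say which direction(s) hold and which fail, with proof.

The biconditional holds.

(⟹) Suppose t ≡ 26 (mod 45); write t = 45j + 26. Since 5 ∣ 45, reducing mod 5 gives t ≡ 26 ≡ 1 (mod 5); since 9 ∣ 45, reducing mod 9 gives t ≡ 26 ≡ 8 (mod 9).

(⟸) Conversely, if t ≡ 1 (mod 5) and t ≡ 8 (mod 9), then by the Chinese remainder theorem t ≡ 26 (mod 45). This is exactly t ≡ 26 (mod 45).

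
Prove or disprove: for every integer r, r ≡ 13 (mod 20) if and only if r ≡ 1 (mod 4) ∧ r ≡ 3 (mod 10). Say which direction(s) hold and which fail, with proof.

(⇒) Suppose r ≡ 13 (mod 20); write r = 20j + 13. Since 4 ∣ 20, reducing mod 4 gives r ≡ 13 ≡ 1 (mod 4); since 10 ∣ 20, reducing mod 10 gives r ≡ 13 ≡ 3 (mod 10).

(⇐) Conversely, if r ≡ 1 (mod 4) and r ≡ 3 (mod 10), then by the Chinese remainder theorem r ≡ 13 (mod 20). This is exactly r ≡ 13 (mod 20).

Both implications hold.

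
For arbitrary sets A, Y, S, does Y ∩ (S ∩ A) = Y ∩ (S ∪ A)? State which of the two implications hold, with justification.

Only the forward inclusion holds.

(⊇) This inclusion fails. Take A = {1}, Y = {1}, S = ∅; then 1 ∈ Y ∩ (S ∪ A) but 1 ∉ Y ∩ (S ∩ A).

(⊆) Let x ∈ Y ∩ (S ∩ A). Then x ∈ A ∩ Y ∩ S, from which x ∈ Y ∩ (S ∪ A).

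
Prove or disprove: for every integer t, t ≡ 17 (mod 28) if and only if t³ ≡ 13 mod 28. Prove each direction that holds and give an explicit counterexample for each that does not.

Only the forward implication holds.

Forward direction. Suppose t ≡ 17 (mod 28). Write t = 28j + 17. Then (28j + 17)³ = 21952j³ + 39984j² + 24276j + 4913 = 28(784j³ + 1428j² + 867j + 175) + 13, so t³ ≡ 13 (mod 28).

Converse. This fails: take t = 5. Then 5³ = 125 ≡ 13 (mod 28), yet 5 ≡ 5 (mod 28), not 17.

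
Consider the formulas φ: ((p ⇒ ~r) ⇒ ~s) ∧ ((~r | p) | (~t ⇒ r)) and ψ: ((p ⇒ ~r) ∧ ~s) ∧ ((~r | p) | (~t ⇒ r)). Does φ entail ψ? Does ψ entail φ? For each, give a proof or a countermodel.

(⟹) This fails. Under s = F, t = F, r = T, p = T, the left side is true but the right side is false.

(⟸) Assume the antecedent. If s is true, the antecedent cannot hold. If s is false, the consequent reduces to true regardless of the other variables. Either way the consequent holds.

Only the reverse direction holds.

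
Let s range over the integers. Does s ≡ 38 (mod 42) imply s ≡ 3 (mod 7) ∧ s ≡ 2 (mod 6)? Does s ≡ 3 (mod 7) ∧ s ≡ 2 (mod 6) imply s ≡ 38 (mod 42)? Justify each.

(⇐) If s ≡ 3 (mod 7) and s ≡ 2 (mod 6), then by the Chinese remainder theorem s ≡ 38 (mod 42). This is exactly s ≡ 38 (mod 42).

(⇒) Suppose s ≡ 38 (mod 42); write s = 42j + 38. Since 7 ∣ 42, reducing mod 7 gives s ≡ 38 ≡ 3 (mod 7); since 6 ∣ 42, reducing mod 6 gives s ≡ 38 ≡ 2 (mod 6).

Both implications hold.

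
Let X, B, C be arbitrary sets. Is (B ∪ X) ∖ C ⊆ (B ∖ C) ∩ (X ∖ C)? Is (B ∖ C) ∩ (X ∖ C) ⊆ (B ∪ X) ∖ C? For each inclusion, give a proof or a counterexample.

(⊇) Let x ∈ (B ∖ C) ∩ (X ∖ C). Then x ∈ X ∩ B and x ∉ C, from which x ∈ (B ∪ X) ∖ C.

(⊆) This inclusion fails. Take X = {1}, B = ∅, C = ∅; then 1 ∈ (B ∪ X) ∖ C but 1 ∉ (B ∖ C) ∩ (X ∖ C).

Only the reverse inclusion holds.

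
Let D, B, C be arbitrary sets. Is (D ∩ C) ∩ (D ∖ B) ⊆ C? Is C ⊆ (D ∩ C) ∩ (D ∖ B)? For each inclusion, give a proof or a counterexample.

(⊆) Let x ∈ (D ∩ C) ∩ (D ∖ B). Then x ∈ D ∩ C and x ∉ B, from which x ∈ C.

(⊇) This inclusion fails. Take D = ∅, B = ∅, C = {1}; then 1 ∈ C but 1 ∉ (D ∩ C) ∩ (D ∖ B).

(⊆) holds; (⊇) fails.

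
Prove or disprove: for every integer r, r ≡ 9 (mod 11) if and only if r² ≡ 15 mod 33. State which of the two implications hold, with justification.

[⇒] This fails: take r = 20. Then 20 ≡ 9 (mod 11), but 20² = 400 ≡ 4 (mod 33), not 15.

[⇐] This fails: take r = 24. Then 24² = 576 ≡ 15 (mod 33), yet 24 ≡ 2 (mod 11), not 9.

Both directions fail.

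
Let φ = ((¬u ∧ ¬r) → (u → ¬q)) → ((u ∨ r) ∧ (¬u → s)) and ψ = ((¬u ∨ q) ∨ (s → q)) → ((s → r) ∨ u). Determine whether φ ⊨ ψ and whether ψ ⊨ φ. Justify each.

Forward direction. Assume the antecedent. If u is true, the consequent reduces to true regardless of the other variables. If u is false, the antecedent forces (q = F, s = T, u = F, r = T) or (q = T, s = T, u = F, r = T), and the consequent holds there. Either way the consequent holds.

Converse. This fails. Under q = F, s = F, u = F, r = F, the left side is false but the right side is true.

Only the forward direction holds.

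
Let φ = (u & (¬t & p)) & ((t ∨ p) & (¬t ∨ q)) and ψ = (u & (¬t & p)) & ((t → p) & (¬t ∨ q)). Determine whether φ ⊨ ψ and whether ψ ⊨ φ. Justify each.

Both implications hold.

(⇒) Assume the antecedent. If q is true, the antecedent forces (q = T, p = T, u = T, t = F), and the consequent holds there. If q is false, the antecedent forces (q = F, p = T, u = T, t = F), and the consequent holds there. Either way the consequent holds.

(⇐) Assume the antecedent. If q is true, the antecedent forces (q = T, p = T, u = T, t = F), and the consequent holds there. If q is false, the antecedent forces (q = F, p = T, u = T, t = F), and the consequent holds there. Either way the consequent holds.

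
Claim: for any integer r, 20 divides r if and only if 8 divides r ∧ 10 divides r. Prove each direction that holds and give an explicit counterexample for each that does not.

Forward direction. This fails: take r = 20. Certainly 20 ∣ 20, but 8 ∤ 20.

Converse. Suppose 8 ∣ r and 10 ∣ r. Any common multiple of 8 and 10 is a multiple of their lcm; here lcm(8, 10) = 8·10/gcd(8, 10) = 80/2 = 40, so 40 ∣ r. Since 20 ∣ 40, it follows that 20 ∣ r.

The forward direction fails; the converse holds.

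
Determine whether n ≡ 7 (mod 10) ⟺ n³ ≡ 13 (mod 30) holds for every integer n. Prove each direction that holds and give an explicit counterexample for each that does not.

Not equivalent: only (⇐) holds.

(⟹) This fails: take n = 17. Then 17 ≡ 7 (mod 10), but 17³ = 4913 ≡ 23 (mod 30), not 13.

(⟸) Conversely, the residues r modulo 30 with r³ ≡ 13 (mod 30) are exactly {7}, and each is ≡ 7 (mod 10).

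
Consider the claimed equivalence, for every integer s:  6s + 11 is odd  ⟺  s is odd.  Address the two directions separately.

Only the converse holds.

[⇒] This fails: take s = 6. Then 6s + 11 = 47, which is odd, yet s = 6 is even, not odd.

[⇐] Suppose s is odd. Since 6 is even, 6s is even for every s, so 6s + 11 has the same parity as 11, which is odd. Hence 6s + 11 is odd.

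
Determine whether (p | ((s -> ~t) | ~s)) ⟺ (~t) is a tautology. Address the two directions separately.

Only the converse holds.

Forward direction. This fails. Under p = F, s = F, t = T, the left side is true but the right side is false.

Converse. Assume the antecedent. If p is true, p | ((s -> ~t) | ~s) reduces to true regardless of the other variables. If p is false, the antecedent forces (p = F, s = F, t = F) or (p = F, s = T, t = F), and p | ((s -> ~t) | ~s) holds there. Either way p | ((s -> ~t) | ~s) holds.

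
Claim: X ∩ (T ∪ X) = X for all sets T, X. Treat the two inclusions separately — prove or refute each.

Both inclusions hold.

Forward inclusion. Let x ∈ X ∩ (T ∪ X). Then either x ∈ X and x ∉ T; or x ∈ T ∩ X. In each case x ∈ X, so X ∩ (T ∪ X) ⊆ X.

Reverse inclusion. Let x ∈ X. Then either x ∈ X and x ∉ T; or x ∈ T ∩ X. In each case x ∈ X ∩ (T ∪ X), so X ⊆ X ∩ (T ∪ X).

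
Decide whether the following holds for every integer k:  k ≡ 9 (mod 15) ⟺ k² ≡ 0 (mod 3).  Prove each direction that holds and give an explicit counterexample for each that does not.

Only the forward implication holds.

(⟹) Suppose k ≡ 9 (mod 15). Then k² ≡ 9² = 81 (mod 15), and since 3 ∣ 15, also k² ≡ 0 (mod 3).

(⟸) This fails: take k = 0. Then 0² = 0 ≡ 0 (mod 3), yet 0 ≡ 0 (mod 15), not 9.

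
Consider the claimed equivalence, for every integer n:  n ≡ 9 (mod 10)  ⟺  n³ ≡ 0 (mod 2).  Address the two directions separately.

Neither direction holds.

[⇒] This fails: take n = 9. Then 9 ≡ 9 (mod 10), but 9³ = 729 ≡ 1 (mod 2), not 0.

[⇐] This fails: take n = 0. Then 0³ = 0 ≡ 0 (mod 2), yet 0 ≡ 0 (mod 10), not 9.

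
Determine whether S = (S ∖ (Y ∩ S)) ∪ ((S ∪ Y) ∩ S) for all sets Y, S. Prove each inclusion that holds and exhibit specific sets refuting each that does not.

Forward inclusion. Let x ∈ S. Then either x ∈ S and x ∉ Y; or x ∈ Y ∩ S. In each case x ∈ (S ∖ (Y ∩ S)) ∪ ((S ∪ Y) ∩ S), so S ⊆ (S ∖ (Y ∩ S)) ∪ ((S ∪ Y) ∩ S).

Reverse inclusion. Let x ∈ (S ∖ (Y ∩ S)) ∪ ((S ∪ Y) ∩ S). Then either x ∈ S and x ∉ Y; or x ∈ Y ∩ S. In each case x ∈ S, so (S ∖ (Y ∩ S)) ∪ ((S ∪ Y) ∩ S) ⊆ S.

Both inclusions hold; the sets are equal.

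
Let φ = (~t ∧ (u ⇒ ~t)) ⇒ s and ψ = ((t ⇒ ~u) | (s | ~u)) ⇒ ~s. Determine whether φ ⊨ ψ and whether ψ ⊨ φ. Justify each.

Forward direction. This fails. Under s = T, u = F, t = F, the left side is true but the right side is false.

Converse. This fails. Under s = F, u = F, t = F, the left side is false but the right side is true.

Neither direction holds.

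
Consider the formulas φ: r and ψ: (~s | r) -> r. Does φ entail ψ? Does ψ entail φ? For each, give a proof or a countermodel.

(⟹) Assume the antecedent. If s is true, (~s | r) -> r reduces to true regardless of the other variables. If s is false, the antecedent forces (s = F, r = T), and (~s | r) -> r holds there. Either way (~s | r) -> r holds.

(⟸) This fails. Under s = T, r = F, the left side is false but the right side is true.

The forward direction holds; the converse fails.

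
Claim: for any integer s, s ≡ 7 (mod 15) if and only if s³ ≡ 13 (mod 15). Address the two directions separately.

Forward direction. Suppose s ≡ 7 (mod 15). Write s = 15j + 7. Then (15j + 7)³ = 3375j³ + 4725j² + 2205j + 343 = 15(225j³ + 315j² + 147j + 22) + 13, so s³ ≡ 13 (mod 15).

Converse. Suppose s³ ≡ 13 (mod 15). The only residue r in {0, …, 14} with r³ ≡ 13 (mod 15) is r = 7, so s ≡ 7 (mod 15).

The biconditional holds.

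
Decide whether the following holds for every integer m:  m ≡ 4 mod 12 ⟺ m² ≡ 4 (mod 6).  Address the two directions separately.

(⇒) holds; (⇐) fails.

(⟹) Suppose m ≡ 4 (mod 12). Then m² ≡ 4² = 16 (mod 12), and since 6 ∣ 12, also m² ≡ 4 (mod 6).

(⟸) This fails: take m = 2. Then 2² = 4 ≡ 4 (mod 6), yet 2 ≡ 2 (mod 12), not 4.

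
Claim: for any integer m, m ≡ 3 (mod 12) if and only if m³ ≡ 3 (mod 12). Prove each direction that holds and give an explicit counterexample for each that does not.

(⇒) Suppose m ≡ 3 (mod 12). Write m = 12j + 3. Then (12j + 3)³ = 1728j³ + 1296j² + 324j + 27 = 12(144j³ + 108j² + 27j + 2) + 3, so m³ ≡ 3 (mod 12).

(⇐) Conversely, suppose m³ ≡ 3 (mod 12). The only residue r in {0, …, 11} with r³ ≡ 3 (mod 12) is r = 3, so m ≡ 3 (mod 12).

Both directions hold; the statement is true.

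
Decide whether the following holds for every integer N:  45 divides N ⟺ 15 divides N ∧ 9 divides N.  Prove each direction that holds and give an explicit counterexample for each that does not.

(⇒) If 45 ∣ N, write N = 45q. Since 45 = 3·15, N = 15·(3q), so 15 ∣ N; and since 45 = 5·9, N = 9·(5q), so 9 ∣ N.

(⇐) Suppose 15 ∣ N and 9 ∣ N. Any common multiple of 15 and 9 is a multiple of their lcm; here lcm(15, 9) = 15·9/gcd(15, 9) = 135/3 = 45, so 45 ∣ N.

Both directions hold.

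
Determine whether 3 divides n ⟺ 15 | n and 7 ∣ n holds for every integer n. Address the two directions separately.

Only the converse holds.

(←) Suppose 15 ∣ n and 7 ∣ n. Any common multiple of 15 and 7 is a multiple of their lcm; here gcd(15, 7) = 1, so lcm(15, 7) = 15·7 = 105, so 105 ∣ n. Since 3 ∣ 105, it follows that 3 ∣ n.

(→) This fails: take n = 3. Certainly 3 ∣ 3, but 15 ∤ 3.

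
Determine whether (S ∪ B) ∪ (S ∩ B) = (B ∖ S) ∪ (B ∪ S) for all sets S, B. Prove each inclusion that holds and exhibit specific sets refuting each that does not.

(⟹) Let x ∈ (S ∪ B) ∪ (S ∩ B). Then either x ∈ S and x ∉ B; or x ∈ B and x ∉ S; or x ∈ S ∩ B. In each case x ∈ (B ∖ S) ∪ (B ∪ S), so (S ∪ B) ∪ (S ∩ B) ⊆ (B ∖ S) ∪ (B ∪ S).

(⟸) Let x ∈ (B ∖ S) ∪ (B ∪ S). Then either x ∈ S and x ∉ B; or x ∈ B and x ∉ S; or x ∈ S ∩ B. In each case x ∈ (S ∪ B) ∪ (S ∩ B), so (B ∖ S) ∪ (B ∪ S) ⊆ (S ∪ B) ∪ (S ∩ B).

The two sets are equal.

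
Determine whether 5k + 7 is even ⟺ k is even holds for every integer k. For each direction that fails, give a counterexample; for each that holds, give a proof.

Forward direction. This fails: k = 7 gives 5k + 7 = 42, which is even, but 7 is odd, not even.

Converse. This also fails: k = 6 is even, but 5k + 7 = 37 is odd, not even.

(⇒) fails and (⇐) fails.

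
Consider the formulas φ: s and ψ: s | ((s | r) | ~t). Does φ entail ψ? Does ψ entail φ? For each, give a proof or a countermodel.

The forward direction holds; the converse fails.

(⇐) This fails. Under r = F, s = F, t = F, the left side is false but the right side is true.

(⇒) Assume the antecedent. If r is true, s | ((s | r) | ~t) reduces to true regardless of the other variables. If r is false, the antecedent forces (r = F, s = T, t = F) or (r = F, s = T, t = T), and s | ((s | r) | ~t) holds there. Either way s | ((s | r) | ~t) holds.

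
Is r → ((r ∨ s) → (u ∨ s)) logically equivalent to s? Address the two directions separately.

(⟹) This fails. Under s = F, u = F, r = F, the left side is true but the right side is false.

(⟸) Assume the antecedent. If s is true, r → ((r ∨ s) → (u ∨ s)) reduces to true regardless of the other variables. If s is false, the antecedent cannot hold. Either way r → ((r ∨ s) → (u ∨ s)) holds.

Only the reverse direction holds.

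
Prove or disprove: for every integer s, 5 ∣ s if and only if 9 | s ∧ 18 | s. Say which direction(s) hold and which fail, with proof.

Neither implication holds.

(→) This fails: take s = 5. Certainly 5 ∣ 5, but 9 ∤ 5.

(←) This fails: take s = 18. Both 9 ∣ 18 and 18 ∣ 18, yet 18 is not a multiple of 5 (since 18 = 3·5 + 3), so 5 ∤ 18.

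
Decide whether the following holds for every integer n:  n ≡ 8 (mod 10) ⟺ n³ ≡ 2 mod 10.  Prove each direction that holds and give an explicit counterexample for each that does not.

The biconditional holds.

(→) Suppose n ≡ 8 (mod 10). Write n = 10j + 8. Then (10j + 8)³ = 1000j³ + 2400j² + 1920j + 512 = 10(100j³ + 240j² + 192j + 51) + 2, so n³ ≡ 2 (mod 10).

(←) For the converse, argue contrapositively. If n ≢ 8 (mod 10), then n is congruent to one of 0, 1, 2, 3, 4, 5, 6, 7, 9 modulo 10, and these give n³ ≡ 0, 1, 8, 7, 4, 5, 6, 3, 9 respectively — never 2.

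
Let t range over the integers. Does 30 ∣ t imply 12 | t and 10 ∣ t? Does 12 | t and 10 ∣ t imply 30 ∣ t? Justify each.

(⇒) This fails: take t = 30. Certainly 30 ∣ 30, but 12 ∤ 30.

(⇐) Suppose 12 ∣ t and 10 ∣ t. Any common multiple of 12 and 10 is a multiple of their lcm; here lcm(12, 10) = 12·10/gcd(12, 10) = 120/2 = 60, so 60 ∣ t. Since 30 ∣ 60, it follows that 30 ∣ t.

The forward direction fails; the converse holds.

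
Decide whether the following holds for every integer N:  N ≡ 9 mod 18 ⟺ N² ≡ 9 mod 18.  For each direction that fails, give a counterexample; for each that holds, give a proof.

Only the forward implication holds.

(→) Suppose N ≡ 9 mod 18. Write N = 18j + 9. Then (18j + 9)² = 324j² + 324j + 81 = 18(18j² + 18j + 4) + 9, so N² ≡ 9 (mod 18).

(←) This fails: take N = 3. Then 3² = 9 ≡ 9 (mod 18), yet 3 ≡ 3 (mod 18), not 9.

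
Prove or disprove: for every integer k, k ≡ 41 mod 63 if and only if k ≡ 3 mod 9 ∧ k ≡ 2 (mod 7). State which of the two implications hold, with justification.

(⇒) fails and (⇐) fails.

Forward direction. This fails: k = 41 gives 41 ≡ 41 (mod 63) but 41 ≡ 5 (mod 9), so the conjunction on the right does not hold.

Converse. This fails: k = 30 satisfies both congruences on the right (30 ≡ 3 mod 9 and 30 ≡ 2 mod 7) yet 30 ≡ 30 (mod 63), not 41.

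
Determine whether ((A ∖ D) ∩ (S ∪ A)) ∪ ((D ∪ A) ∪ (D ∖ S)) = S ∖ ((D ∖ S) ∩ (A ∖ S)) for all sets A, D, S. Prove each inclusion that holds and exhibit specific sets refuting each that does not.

(⊆) fails and (⊇) fails.

Forward inclusion. This inclusion fails. Take A = {1}, D = ∅, S = ∅; then 1 ∈ ((A ∖ D) ∩ (S ∪ A)) ∪ ((D ∪ A) ∪ (D ∖ S)) but 1 ∉ S ∖ ((D ∖ S) ∩ (A ∖ S)).

Reverse inclusion. This inclusion fails. Take A = ∅, D = ∅, S = {1}; then 1 ∈ S ∖ ((D ∖ S) ∩ (A ∖ S)) but 1 ∉ ((A ∖ D) ∩ (S ∪ A)) ∪ ((D ∪ A) ∪ (D ∖ S)).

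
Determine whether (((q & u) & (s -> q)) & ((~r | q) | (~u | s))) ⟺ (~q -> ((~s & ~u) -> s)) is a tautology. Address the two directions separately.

Forward direction. Assume the antecedent. If s is true, ~q -> ((~s & ~u) -> s) reduces to true regardless of the other variables. If s is false, the antecedent forces (s = F, r = F, q = T, u = T) or (s = F, r = T, q = T, u = T), and ~q -> ((~s & ~u) -> s) holds there. Either way ~q -> ((~s & ~u) -> s) holds.

Converse. This fails. Under s = T, r = F, q = F, u = F, the left side is false but the right side is true.

Only the forward implication holds.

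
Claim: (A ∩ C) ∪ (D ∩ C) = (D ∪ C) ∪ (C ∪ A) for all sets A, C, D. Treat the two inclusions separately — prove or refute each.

Forward inclusion. Let x ∈ (A ∩ C) ∪ (D ∩ C). Then either x ∈ A ∩ C and x ∉ D; or x ∈ C ∩ D and x ∉ A; or x ∈ A ∩ C ∩ D. In each case x ∈ (D ∪ C) ∪ (C ∪ A), so (A ∩ C) ∪ (D ∩ C) ⊆ (D ∪ C) ∪ (C ∪ A).

Reverse inclusion. This inclusion fails. Take A = {1}, C = ∅, D = ∅; then 1 ∈ (D ∪ C) ∪ (C ∪ A) but 1 ∉ (A ∩ C) ∪ (D ∩ C).

Only the forward inclusion holds.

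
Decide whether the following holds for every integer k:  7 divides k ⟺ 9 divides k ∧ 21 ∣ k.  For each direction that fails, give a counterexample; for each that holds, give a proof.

Not equivalent: only (⇐) holds.

[⇒] This fails: take k = 7. Certainly 7 ∣ 7, but 9 ∤ 7.

[⇐] Suppose 9 ∣ k and 21 ∣ k. Any common multiple of 9 and 21 is a multiple of their lcm; here lcm(9, 21) = 9·21/gcd(9, 21) = 189/3 = 63, so 63 ∣ k. Since 7 ∣ 63, it follows that 7 ∣ k.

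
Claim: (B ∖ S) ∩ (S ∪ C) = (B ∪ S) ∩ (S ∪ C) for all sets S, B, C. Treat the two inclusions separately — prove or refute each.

Only the forward inclusion holds.

(⟹) Let x ∈ (B ∖ S) ∩ (S ∪ C). Then x ∈ B ∩ C and x ∉ S, from which x ∈ (B ∪ S) ∩ (S ∪ C).

(⟸) This inclusion fails. Take S = {1}, B = ∅, C = ∅; then 1 ∈ (B ∪ S) ∩ (S ∪ C) but 1 ∉ (B ∖ S) ∩ (S ∪ C).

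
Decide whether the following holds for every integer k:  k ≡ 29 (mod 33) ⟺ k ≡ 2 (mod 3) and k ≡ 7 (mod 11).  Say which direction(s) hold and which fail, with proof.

The biconditional holds.

[⇐] If k ≡ 2 (mod 3) and k ≡ 7 (mod 11), then by the Chinese remainder theorem k ≡ 29 (mod 33). This is exactly k ≡ 29 (mod 33).

[⇒] Suppose k ≡ 29 (mod 33); write k = 33j + 29. Since 3 ∣ 33, reducing mod 3 gives k ≡ 29 ≡ 2 (mod 3); since 11 ∣ 33, reducing mod 11 gives k ≡ 29 ≡ 7 (mod 11).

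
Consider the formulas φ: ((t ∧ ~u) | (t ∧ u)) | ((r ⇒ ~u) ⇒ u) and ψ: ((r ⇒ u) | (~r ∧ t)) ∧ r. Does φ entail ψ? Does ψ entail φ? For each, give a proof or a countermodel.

The forward direction fails; the converse holds.

(⇒) This fails. Under r = F, u = T, t = F, the left side is true but the right side is false.

(⇐) Assume the antecedent. If r is true, the antecedent forces (r = T, u = T, t = F) or (r = T, u = T, t = T), and the consequent holds there. If r is false, the antecedent cannot hold. Either way the consequent holds.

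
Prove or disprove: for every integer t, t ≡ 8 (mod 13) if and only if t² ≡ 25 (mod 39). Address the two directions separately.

Forward direction. This fails: take t = 21. Then 21 ≡ 8 (mod 13), but 21² = 441 ≡ 12 (mod 39), not 25.

Converse. This fails: take t = 5. Then 5² = 25 ≡ 25 (mod 39), yet 5 ≡ 5 (mod 13), not 8.

Both directions fail.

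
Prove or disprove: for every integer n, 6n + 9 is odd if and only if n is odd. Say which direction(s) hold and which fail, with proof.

(⇒) This fails: take n = 4. Then 6n + 9 = 33, which is odd, yet n = 4 is even, not odd.

(⇐) Suppose n is odd. Since 6 is even, 6n is even for every n, so 6n + 9 has the same parity as 9, which is odd. Hence 6n + 9 is odd.

(⇒) fails; (⇐) holds.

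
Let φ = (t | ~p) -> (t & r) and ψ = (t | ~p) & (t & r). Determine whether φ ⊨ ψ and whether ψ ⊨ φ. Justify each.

Only the reverse direction holds.

(⇐) Assume the antecedent. If p is true, the antecedent forces (p = T, r = T, t = T), and (t | ~p) -> (t & r) holds there. If p is false, the antecedent forces (p = F, r = T, t = T), and (t | ~p) -> (t & r) holds there. Either way (t | ~p) -> (t & r) holds.

(⇒) This fails. Under p = T, r = F, t = F, the left side is true but the right side is false.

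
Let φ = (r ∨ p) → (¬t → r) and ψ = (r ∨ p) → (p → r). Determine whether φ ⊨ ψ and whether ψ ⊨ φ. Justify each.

(→) This fails. Under r = F, p = T, t = T, the left side is true but the right side is false.

(←) Assume the antecedent. If r is true, (r ∨ p) → (¬t → r) reduces to true regardless of the other variables. If r is false, the antecedent forces (r = F, p = F, t = F) or (r = F, p = F, t = T), and (r ∨ p) → (¬t → r) holds there. Either way (r ∨ p) → (¬t → r) holds.

Not equivalent: only (⇐) holds.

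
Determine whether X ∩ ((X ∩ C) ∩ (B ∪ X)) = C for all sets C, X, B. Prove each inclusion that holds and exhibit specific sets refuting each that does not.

(⊆) Let x ∈ X ∩ ((X ∩ C) ∩ (B ∪ X)). Then either x ∈ C ∩ X and x ∉ B; or x ∈ C ∩ X ∩ B. In each case x ∈ C, so X ∩ ((X ∩ C) ∩ (B ∪ X)) ⊆ C.

(⊇) This inclusion fails. Take C = {1}, X = ∅, B = ∅; then 1 ∈ C but 1 ∉ X ∩ ((X ∩ C) ∩ (B ∪ X)).

Only the forward inclusion holds.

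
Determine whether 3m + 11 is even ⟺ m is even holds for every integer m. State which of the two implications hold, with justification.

(⇒) This fails: m = 7 gives 3m + 11 = 32, which is even, but 7 is odd, not even.

(⇐) This also fails: m = 2 is even, but 3m + 11 = 17 is odd, not even.

Neither direction holds.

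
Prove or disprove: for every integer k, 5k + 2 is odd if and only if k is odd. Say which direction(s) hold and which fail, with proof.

Both implications hold.

(⟸) Suppose k is odd; write k = 2j + 1. Then 5k + 2 = 5·(2j + 1) + 2 = 2·5j + 7, which is odd.

(⟹) Suppose 5k + 2 is odd. Since 5 is odd, 5k and k have the same parity, so 5k + 2 ≡ k + 2 (mod 2). As 2 is even, 5k + 2 is odd exactly when k is odd. Thus k is odd.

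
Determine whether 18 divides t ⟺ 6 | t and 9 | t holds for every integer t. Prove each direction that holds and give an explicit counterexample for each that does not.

Both directions hold.

Forward direction. If 18 ∣ t, write t = 18q. Since 18 = 3·6, t = 6·(3q), so 6 ∣ t; and since 18 = 2·9, t = 9·(2q), so 9 ∣ t.

Converse. Suppose 6 ∣ t and 9 ∣ t. Any common multiple of 6 and 9 is a multiple of their lcm; here lcm(6, 9) = 6·9/gcd(6, 9) = 54/3 = 18, so 18 ∣ t.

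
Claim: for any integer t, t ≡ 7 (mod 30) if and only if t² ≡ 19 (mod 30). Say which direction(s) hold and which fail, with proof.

(⇒) Suppose t ≡ 7 (mod 30). Write t = 30j + 7. Then (30j + 7)² = 900j² + 420j + 49 = 30(30j² + 14j + 1) + 19, so t² ≡ 19 (mod 30).

(⇐) This fails: take t = 13. Then 13² = 169 ≡ 19 (mod 30), yet 13 ≡ 13 (mod 30), not 7.

Not equivalent: only (⇒) holds.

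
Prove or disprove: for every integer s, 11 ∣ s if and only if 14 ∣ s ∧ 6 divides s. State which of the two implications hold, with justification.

[⇒] This fails: take s = 11. Certainly 11 ∣ 11, but 14 ∤ 11.

[⇐] This fails: take s = 42. Both 14 ∣ 42 and 6 ∣ 42, yet 42 is not a multiple of 11 (since 42 = 3·11 + 9), so 11 ∤ 42.

Both directions fail.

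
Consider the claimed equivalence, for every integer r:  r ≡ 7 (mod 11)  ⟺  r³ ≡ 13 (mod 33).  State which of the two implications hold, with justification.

Forward direction. This fails: take r = 18. Then 18 ≡ 7 (mod 11), but 18³ = 5832 ≡ 24 (mod 33), not 13.

Converse. The residues r modulo 33 with r³ ≡ 13 (mod 33) are exactly {7}, and each is ≡ 7 (mod 11).

Only the converse holds.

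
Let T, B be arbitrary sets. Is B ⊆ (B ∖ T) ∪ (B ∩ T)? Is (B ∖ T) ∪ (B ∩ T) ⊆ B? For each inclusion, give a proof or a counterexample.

Both inclusions hold.

(⊆) Let x ∈ B. Then either x ∈ B and x ∉ T; or x ∈ T ∩ B. In each case x ∈ (B ∖ T) ∪ (B ∩ T), so B ⊆ (B ∖ T) ∪ (B ∩ T).

(⊇) Let x ∈ (B ∖ T) ∪ (B ∩ T). Then either x ∈ B and x ∉ T; or x ∈ T ∩ B. In each case x ∈ B, so (B ∖ T) ∪ (B ∩ T) ⊆ B.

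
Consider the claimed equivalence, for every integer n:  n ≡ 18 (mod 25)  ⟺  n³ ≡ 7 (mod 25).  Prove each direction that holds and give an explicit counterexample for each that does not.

(⟹) Suppose n ≡ 18 (mod 25). Write n = 25j + 18. Then (25j + 18)³ = 15625j³ + 33750j² + 24300j + 5832 = 25(625j³ + 1350j² + 972j + 233) + 7, so n³ ≡ 7 (mod 25).

(⟸) Conversely, suppose n³ ≡ 7 (mod 25). The only residue r in {0, …, 24} with r³ ≡ 7 (mod 25) is r = 18, so n ≡ 18 (mod 25).

Equivalent; both directions hold.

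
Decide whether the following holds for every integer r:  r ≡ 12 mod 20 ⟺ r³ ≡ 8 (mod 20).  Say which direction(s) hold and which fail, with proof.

(⇒) holds; (⇐) fails.

(⟹) Suppose r ≡ 12 mod 20. Write r = 20j + 12. Then (20j + 12)³ = 8000j³ + 14400j² + 8640j + 1728 = 20(400j³ + 720j² + 432j + 86) + 8, so r³ ≡ 8 (mod 20).

(⟸) This fails: take r = 2. Then 2³ = 8 ≡ 8 (mod 20), yet 2 ≡ 2 (mod 20), not 12.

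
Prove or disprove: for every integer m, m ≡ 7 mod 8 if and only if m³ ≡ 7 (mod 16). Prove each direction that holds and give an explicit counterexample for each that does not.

Only the converse holds.

(⇒) This fails: take m = 15. Then 15 ≡ 7 (mod 8), but 15³ = 3375 ≡ 15 (mod 16), not 7.

(⇐) Conversely, the residues r modulo 16 with r³ ≡ 7 (mod 16) are exactly {7}, and each is ≡ 7 (mod 8).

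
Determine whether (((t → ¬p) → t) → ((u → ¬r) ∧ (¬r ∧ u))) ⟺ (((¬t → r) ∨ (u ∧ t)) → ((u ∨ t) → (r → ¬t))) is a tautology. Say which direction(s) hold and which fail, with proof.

(→) Assume the antecedent. If t is true, the antecedent forces (p = F, r = F, t = T, u = T) or (p = T, r = F, t = T, u = T), and the consequent holds there. If t is false, the consequent reduces to true regardless of the other variables. Either way the consequent holds.

(←) This fails. Under p = F, r = F, t = T, u = F, the left side is false but the right side is true.

Only the forward direction holds.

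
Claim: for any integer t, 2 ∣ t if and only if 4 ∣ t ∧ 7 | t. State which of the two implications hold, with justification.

The forward direction fails; the converse holds.

(⇒) This fails: take t = 2. Certainly 2 ∣ 2, but 4 ∤ 2.

(⇐) Suppose 4 ∣ t and 7 ∣ t. Any common multiple of 4 and 7 is a multiple of their lcm; here gcd(4, 7) = 1, so lcm(4, 7) = 4·7 = 28, so 28 ∣ t. Since 2 ∣ 28, it follows that 2 ∣ t.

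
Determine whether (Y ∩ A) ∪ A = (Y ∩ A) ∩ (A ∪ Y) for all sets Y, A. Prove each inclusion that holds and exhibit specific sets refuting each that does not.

Reverse inclusion. Let x ∈ (Y ∩ A) ∩ (A ∪ Y). Then x ∈ Y ∩ A, from which x ∈ (Y ∩ A) ∪ A.

Forward inclusion. This inclusion fails. Take Y = ∅, A = {1}; then 1 ∈ (Y ∩ A) ∪ A but 1 ∉ (Y ∩ A) ∩ (A ∪ Y).

Only the reverse inclusion holds.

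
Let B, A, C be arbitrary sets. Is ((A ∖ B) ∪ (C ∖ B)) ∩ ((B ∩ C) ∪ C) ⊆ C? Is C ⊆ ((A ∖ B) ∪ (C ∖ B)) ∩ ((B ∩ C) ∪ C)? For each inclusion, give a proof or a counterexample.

The sets are not equal: only the forward inclusion holds.

(⟹) Let x ∈ ((A ∖ B) ∪ (C ∖ B)) ∩ ((B ∩ C) ∪ C). Then either x ∈ C and x ∉ B, A; or x ∈ A ∩ C and x ∉ B. In each case x ∈ C, so ((A ∖ B) ∪ (C ∖ B)) ∩ ((B ∩ C) ∪ C) ⊆ C.

(⟸) This inclusion fails. Take B = {1}, A = ∅, C = {1}; then 1 ∈ C but 1 ∉ ((A ∖ B) ∪ (C ∖ B)) ∩ ((B ∩ C) ∪ C).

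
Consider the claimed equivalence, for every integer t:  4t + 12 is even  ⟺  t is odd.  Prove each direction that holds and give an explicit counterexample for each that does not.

(⇒) fails; (⇐) holds.

Converse. Suppose t is odd. Since 4 is even, 4t is even for every t, so 4t + 12 has the same parity as 12, which is even. Hence 4t + 12 is even.

Forward direction. This fails: take t = 6. Then 4t + 12 = 36, which is even, yet t = 6 is even, not odd.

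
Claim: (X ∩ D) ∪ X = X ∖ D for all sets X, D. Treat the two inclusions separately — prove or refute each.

Forward inclusion. This inclusion fails. Take X = {1}, D = {1}; then 1 ∈ (X ∩ D) ∪ X but 1 ∉ X ∖ D.

Reverse inclusion. Let x ∈ X ∖ D. Then x ∈ X and x ∉ D, from which x ∈ (X ∩ D) ∪ X.

(⊆) fails; (⊇) holds.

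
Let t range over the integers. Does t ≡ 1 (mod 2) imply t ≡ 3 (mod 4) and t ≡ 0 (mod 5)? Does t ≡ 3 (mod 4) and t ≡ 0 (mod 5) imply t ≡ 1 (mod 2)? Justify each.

(⇒) This fails: t = 1 gives 1 ≡ 1 (mod 2) but 1 ≡ 1 (mod 4), so the conjunction on the right does not hold.

(⇐) Conversely, if t ≡ 3 (mod 4) and t ≡ 0 (mod 5), then by the Chinese remainder theorem t ≡ 15 (mod 20). Since 15 ≡ 1 (mod 2) and 2 ∣ 20, we get t ≡ 1 (mod 2).

Only the reverse direction holds.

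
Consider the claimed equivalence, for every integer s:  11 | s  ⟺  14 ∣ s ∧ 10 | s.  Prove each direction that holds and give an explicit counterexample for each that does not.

(⟹) This fails: take s = 11. Certainly 11 ∣ 11, but 14 ∤ 11.

(⟸) This fails: take s = 70. Both 14 ∣ 70 and 10 ∣ 70, yet 70 is not a multiple of 11 (since 70 = 6·11 + 4), so 11 ∤ 70.

(⇒) fails and (⇐) fails.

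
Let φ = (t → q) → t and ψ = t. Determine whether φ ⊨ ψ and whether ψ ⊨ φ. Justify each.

The biconditional holds.

(←) Assume the antecedent. If t is true, (t → q) → t reduces to true regardless of the other variables. If t is false, the antecedent cannot hold. Either way (t → q) → t holds.

(→) Assume the antecedent. If t is true, t reduces to true regardless of the other variables. If t is false, the antecedent cannot hold. Either way t holds.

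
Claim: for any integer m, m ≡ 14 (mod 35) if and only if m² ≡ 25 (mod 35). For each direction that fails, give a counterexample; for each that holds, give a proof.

Neither implication holds.

Forward direction. This fails: take m = 14. Then 14 ≡ 14 (mod 35), but 14² = 196 ≡ 21 (mod 35), not 25.

Converse. This fails: take m = 5. Then 5² = 25 ≡ 25 (mod 35), yet 5 ≡ 5 (mod 35), not 14.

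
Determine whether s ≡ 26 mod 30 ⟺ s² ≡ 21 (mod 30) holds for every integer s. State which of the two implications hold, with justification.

Forward direction. This fails: take s = 26. Then 26 ≡ 26 (mod 30), but 26² = 676 ≡ 16 (mod 30), not 21.

Converse. This fails: take s = 9. Then 9² = 81 ≡ 21 (mod 30), yet 9 ≡ 9 (mod 30), not 26.

Neither direction holds.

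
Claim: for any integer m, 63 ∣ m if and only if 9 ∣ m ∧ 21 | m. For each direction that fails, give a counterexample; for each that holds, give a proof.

Both implications hold.

(→) If 63 ∣ m, write m = 63q. Since 63 = 7·9, m = 9·(7q), so 9 ∣ m; and since 63 = 3·21, m = 21·(3q), so 21 ∣ m.

(←) Suppose 9 ∣ m and 21 ∣ m. Any common multiple of 9 and 21 is a multiple of their lcm; here lcm(9, 21) = 9·21/gcd(9, 21) = 189/3 = 63, so 63 ∣ m.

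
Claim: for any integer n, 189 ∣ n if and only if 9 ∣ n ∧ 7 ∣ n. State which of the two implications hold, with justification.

(⟹) If 189 ∣ n, write n = 189q. Since 189 = 21·9, n = 9·(21q), so 9 ∣ n; and since 189 = 27·7, n = 7·(27q), so 7 ∣ n.

(⟸) This fails: take n = 63. Both 9 ∣ 63 and 7 ∣ 63, yet 63 is not a multiple of 189 (since 63 = 0·189 + 63), so 189 ∤ 63.

Only the forward implication holds.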